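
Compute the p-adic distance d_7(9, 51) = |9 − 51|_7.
d_7(9, 51) = 1/7

Step 1 — x − y = 9 − 51 = -42. Step 2 — v_7(-42) = 1 (factor: -42 = −(7^1 · 6); the sign does not affect v_p). Step 3 — |x − y|_7 = 7^{-1} = 1/7.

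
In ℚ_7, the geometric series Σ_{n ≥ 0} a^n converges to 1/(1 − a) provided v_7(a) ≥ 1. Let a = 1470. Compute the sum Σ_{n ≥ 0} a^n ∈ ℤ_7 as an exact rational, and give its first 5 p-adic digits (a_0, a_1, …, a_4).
Σ a^n = 1/(1 − a) = -1/1469;  first 5 digits = (1, 0, 2, 4, 4)

v_7(a) = 2 ≥ 1, so the series converges in ℤ_7 to 1/(1 − a) = 1/(1 − 1470) = -1/1469. Expand this rational in ℤ_7: compute digits iteratively via d_i = x_i mod 7, x_{i+1} = (x_i − d_i)/7. The first 5 digits are (1, 0, 2, 4, 4).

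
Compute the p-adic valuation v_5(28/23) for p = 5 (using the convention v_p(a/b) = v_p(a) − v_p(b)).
v_5(28/23) = 0

Factor powers of 5 from the numerator and denominator of the reduced fraction: 28 = 5^0 · 28 and 23 = 5^0 · 23. Apply v_p(a/b) = v_p(a) − v_p(b): v_5(28/23) = 0 − 0 = 0.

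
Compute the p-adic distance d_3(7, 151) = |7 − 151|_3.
d_3(7, 151) = 1/9

Step 1 — x − y = 7 − 151 = -144. Step 2 — v_3(-144) = 2 (factor: -144 = −(3^2 · 16); the sign does not affect v_p). Step 3 — |x − y|_3 = 3^{-2} = 1/9.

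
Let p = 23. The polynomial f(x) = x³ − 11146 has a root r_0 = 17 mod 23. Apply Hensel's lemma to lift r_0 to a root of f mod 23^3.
r_2 = 2754 (mod 12167)

Hensel: r_{i+1} = r_i − f(r_i)/f′(r_i) mod 23^{i+2}, where f′(x) = 3x². Iterate:
  r_0 = 17 (mod 23)
  r_1 = 109 (mod 529)
  r_2 = 2754 (mod 12167)
Final: r = 2754 with f(r) ≡ 0 mod 23^3.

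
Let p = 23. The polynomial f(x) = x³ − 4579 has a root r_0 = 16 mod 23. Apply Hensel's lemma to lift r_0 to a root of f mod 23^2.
r_1 = 246 (mod 529)

Hensel: r_{i+1} = r_i − f(r_i)/f′(r_i) mod 23^{i+2}, where f′(x) = 3x². Iterate:
  r_0 = 16 (mod 23)
  r_1 = 246 (mod 529)
Final: r = 246 with f(r) ≡ 0 mod 23^2.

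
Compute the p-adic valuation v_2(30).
v_2(30) = 1

v_2(n) is the largest exponent k such that 2^k divides n. Factor out: 30 = 2^1 · 15. (Sign doesn't affect v_p.) So v_2(30) = 1.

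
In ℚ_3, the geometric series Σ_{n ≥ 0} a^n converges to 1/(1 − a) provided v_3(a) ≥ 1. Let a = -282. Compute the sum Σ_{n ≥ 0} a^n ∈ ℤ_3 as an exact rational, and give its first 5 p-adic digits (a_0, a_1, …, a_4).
Σ a^n = 1/(1 − a) = 1/283;  first 5 digits = (1, 2, 2, 2, 0)

v_3(a) = 1 ≥ 1, so the series converges in ℤ_3 to 1/(1 − a) = 1/(1 − (-282)) = 1/283. Expand this rational in ℤ_3: compute digits iteratively via d_i = x_i mod 3, x_{i+1} = (x_i − d_i)/3. The first 5 digits are (1, 2, 2, 2, 0).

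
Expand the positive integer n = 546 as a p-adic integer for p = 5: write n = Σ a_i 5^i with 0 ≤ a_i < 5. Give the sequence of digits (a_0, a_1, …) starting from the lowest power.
(a_0, a_1, …) = (1, 4, 1, 4)

Repeated division by 5 gives the digits low-to-high: 546 = 1 + 4·5^1 + 1·5^2 + 4·5^3. Digit sequence: (1, 4, 1, 4).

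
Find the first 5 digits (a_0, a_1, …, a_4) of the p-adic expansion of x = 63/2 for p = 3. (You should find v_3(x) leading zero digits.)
(a_0, …, a_4) = (0, 0, 2, 2, 1)

v_3(63/2) = 2, so a_0 = ... = a_1 = 0. Factor out: x = 3^2 · u with u = 7/2 a unit in ℤ_3. Expand u iteratively via a_{v+i} = u_i mod 3, u_{i+1} = (u_i − a_{v+i})/3:
  u_0 = 7/2;  a_2 = 2;  u_1 = (u_0 − 2)/3 = 1/2
  u_1 = 1/2;  a_3 = 2;  u_2 = (u_1 − 2)/3 = -1/2
  u_2 = -1/2;  a_4 = 1;  u_3 = (u_2 − 1)/3 = -1/2
Digits: (0, 0, 2, 2, 1).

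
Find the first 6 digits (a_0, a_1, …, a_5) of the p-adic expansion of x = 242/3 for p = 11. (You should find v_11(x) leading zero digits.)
(a_0, …, a_5) = (0, 0, 8, 3, 7, 3)

v_11(242/3) = 2, so a_0 = ... = a_1 = 0. Factor out: x = 11^2 · u with u = 2/3 a unit in ℤ_11. Expand u iteratively via a_{v+i} = u_i mod 11, u_{i+1} = (u_i − a_{v+i})/11:
  u_0 = 2/3;  a_2 = 8;  u_1 = (u_0 − 8)/11 = -2/3
  u_1 = -2/3;  a_3 = 3;  u_2 = (u_1 − 3)/11 = -1/3
  u_2 = -1/3;  a_4 = 7;  u_3 = (u_2 − 7)/11 = -2/3
  u_3 = -2/3;  a_5 = 3;  u_4 = (u_3 − 3)/11 = -1/3
Digits: (0, 0, 8, 3, 7, 3).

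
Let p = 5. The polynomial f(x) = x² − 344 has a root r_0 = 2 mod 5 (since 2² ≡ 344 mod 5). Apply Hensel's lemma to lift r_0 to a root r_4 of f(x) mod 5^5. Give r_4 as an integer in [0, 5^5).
r_4 = 437 (mod 3125)

Hensel's recurrence: r_{i+1} = r_i − f(r_i)·(f′(r_i))^{-1} mod 5^{i+2}, with f′(x) = 2x. Iterate:
  r_0 = 2 (mod 5)
  r_1 = 12 (mod 25)
  r_2 = 62 (mod 125)
  r_3 = 437 (mod 625)
  r_4 = 437 (mod 3125)
Final: r_4 = 437, and one checks f(r_4) ≡ 0 mod 5^5.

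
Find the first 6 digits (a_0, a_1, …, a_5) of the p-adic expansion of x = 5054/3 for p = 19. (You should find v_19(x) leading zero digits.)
(a_0, …, a_5) = (0, 0, 11, 6, 6, 6)

v_19(5054/3) = 2, so a_0 = ... = a_1 = 0. Factor out: x = 19^2 · u with u = 14/3 a unit in ℤ_19. Expand u iteratively via a_{v+i} = u_i mod 19, u_{i+1} = (u_i − a_{v+i})/19:
  u_0 = 14/3;  a_2 = 11;  u_1 = (u_0 − 11)/19 = -1/3
  u_1 = -1/3;  a_3 = 6;  u_2 = (u_1 − 6)/19 = -1/3
  u_2 = -1/3;  a_4 = 6;  u_3 = (u_2 − 6)/19 = -1/3
  u_3 = -1/3;  a_5 = 6;  u_4 = (u_3 − 6)/19 = -1/3
Digits: (0, 0, 11, 6, 6, 6).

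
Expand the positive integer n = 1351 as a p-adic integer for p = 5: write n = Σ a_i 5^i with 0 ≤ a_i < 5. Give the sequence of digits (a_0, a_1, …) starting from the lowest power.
(a_0, a_1, …) = (1, 0, 4, 0, 2)

Repeated division by 5 gives the digits low-to-high: 1351 = 1 + 4·5^2 + 2·5^4. Digit sequence: (1, 0, 4, 0, 2).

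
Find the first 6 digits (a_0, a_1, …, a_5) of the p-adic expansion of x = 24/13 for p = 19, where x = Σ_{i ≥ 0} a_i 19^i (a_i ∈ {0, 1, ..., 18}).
(a_0, …, a_5) = (15, 11, 14, 8, 1, 16)

v_19(24/13) = 0 (numerator and denominator both coprime to 19), so x ∈ ℤ_19^×. Compute digits iteratively via a_i = x_i mod 19, x_{i+1} = (x_i − a_i)/19, with x_0 = x:
  x_0 = 24/13;  a_0 = 15;  x_1 = (x_0 − 15)/19 = -9/13
  x_1 = -9/13;  a_1 = 11;  x_2 = (x_1 − 11)/19 = -8/13
  x_2 = -8/13;  a_2 = 14;  x_3 = (x_2 − 14)/19 = -10/13
  x_3 = -10/13;  a_3 = 8;  x_4 = (x_3 − 8)/19 = -6/13
  x_4 = -6/13;  a_4 = 1;  x_5 = (x_4 − 1)/19 = -1/13
  x_5 = -1/13;  a_5 = 16;  x_6 = (x_5 − 16)/19 = -11/13
Digits: (15, 11, 14, 8, 1, 16).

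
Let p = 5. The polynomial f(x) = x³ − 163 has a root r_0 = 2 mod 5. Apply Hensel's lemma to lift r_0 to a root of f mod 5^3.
r_2 = 17 (mod 125)

Hensel: r_{i+1} = r_i − f(r_i)/f′(r_i) mod 5^{i+2}, where f′(x) = 3x². Iterate:
  r_0 = 2 (mod 5)
  r_1 = 17 (mod 25)
  r_2 = 17 (mod 125)
Final: r = 17 with f(r) ≡ 0 mod 5^3.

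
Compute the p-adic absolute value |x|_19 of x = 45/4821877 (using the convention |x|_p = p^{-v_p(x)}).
|45/4821877|_19 = 130321

Step 1 — compute v_19(x) by factoring powers of 19 out of the numerator and denominator: v_19(45/4821877) = -4. Step 2 — apply |x|_p = p^{-v_p(x)} = 19^{4} = 130321.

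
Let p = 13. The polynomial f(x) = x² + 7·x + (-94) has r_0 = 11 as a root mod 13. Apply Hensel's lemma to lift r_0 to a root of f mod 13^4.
r_3 = 3131 (mod 28561)

Hensel: r_{i+1} = r_i − f(r_i)·(f′(r_i))^{-1} mod 13^{i+2}, f′(x) = 2x + 7. Iterate:
  r_0 = 11 (mod 13)
  r_1 = 89 (mod 169)
  r_2 = 934 (mod 2197)
  r_3 = 3131 (mod 28561)
Final: r = 3131 satisfies f(r) ≡ 0 mod 13^4.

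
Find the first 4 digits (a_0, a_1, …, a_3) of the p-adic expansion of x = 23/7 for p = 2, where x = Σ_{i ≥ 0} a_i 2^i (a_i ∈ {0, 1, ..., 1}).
(a_0, …, a_3) = (1, 0, 0, 0)

v_2(23/7) = 0 (numerator and denominator both coprime to 2), so x ∈ ℤ_2^×. Compute digits iteratively via a_i = x_i mod 2, x_{i+1} = (x_i − a_i)/2, with x_0 = x:
  x_0 = 23/7;  a_0 = 1;  x_1 = (x_0 − 1)/2 = 8/7
  x_1 = 8/7;  a_1 = 0;  x_2 = (x_1 − 0)/2 = 4/7
  x_2 = 4/7;  a_2 = 0;  x_3 = (x_2 − 0)/2 = 2/7
  x_3 = 2/7;  a_3 = 0;  x_4 = (x_3 − 0)/2 = 1/7
Digits: (1, 0, 0, 0).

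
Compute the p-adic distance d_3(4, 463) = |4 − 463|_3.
d_3(4, 463) = 1/27

Step 1 — x − y = 4 − 463 = -459. Step 2 — v_3(-459) = 3 (factor: -459 = −(3^3 · 17); the sign does not affect v_p). Step 3 — |x − y|_3 = 3^{-3} = 1/27.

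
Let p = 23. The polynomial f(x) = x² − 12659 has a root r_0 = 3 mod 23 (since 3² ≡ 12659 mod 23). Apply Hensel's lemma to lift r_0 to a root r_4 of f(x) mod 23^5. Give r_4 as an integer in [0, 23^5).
r_4 = 5698736 (mod 6436343)

Hensel's recurrence: r_{i+1} = r_i − f(r_i)·(f′(r_i))^{-1} mod 23^{i+2}, with f′(x) = 2x. Iterate:
  r_0 = 3 (mod 23)
  r_1 = 348 (mod 529)
  r_2 = 4580 (mod 12167)
  r_3 = 101916 (mod 279841)
  r_4 = 5698736 (mod 6436343)
Final: r_4 = 5698736, and one checks f(r_4) ≡ 0 mod 23^5.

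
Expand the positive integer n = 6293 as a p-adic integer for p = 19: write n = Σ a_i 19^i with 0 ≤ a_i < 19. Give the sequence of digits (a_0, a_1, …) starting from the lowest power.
(a_0, a_1, …) = (4, 8, 17)

Repeated division by 19 gives the digits low-to-high: 6293 = 4 + 8·19^1 + 17·19^2. Digit sequence: (4, 8, 17).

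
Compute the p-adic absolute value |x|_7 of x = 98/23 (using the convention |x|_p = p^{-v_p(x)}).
|98/23|_7 = 1/49

Step 1 — compute v_7(x) by factoring powers of 7 out of the numerator and denominator: v_7(98/23) = 2. Step 2 — apply |x|_p = p^{-v_p(x)} = 7^{-2} = 1/49.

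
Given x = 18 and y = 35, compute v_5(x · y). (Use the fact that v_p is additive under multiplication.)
v_5(630) = 1

v_p(x) = 0 (factor: 18 = 5^0 · 18); v_p(y) = 1 (factor: 35 = 5^1 · 7). Additivity: v_p(xy) = v_p(x) + v_p(y) = 0 + 1 = 1. (Direct check: xy = 630 = 5^1 · (126).)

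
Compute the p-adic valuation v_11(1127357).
v_11(1127357) = 5

v_11(n) is the largest exponent k such that 11^k divides n. Factor out: 1127357 = 11^5 · 7. (Sign doesn't affect v_p.) So v_11(1127357) = 5.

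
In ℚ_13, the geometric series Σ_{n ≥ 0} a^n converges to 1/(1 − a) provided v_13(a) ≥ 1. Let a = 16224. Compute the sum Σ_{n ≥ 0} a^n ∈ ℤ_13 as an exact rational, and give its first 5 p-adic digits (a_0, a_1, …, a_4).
Σ a^n = 1/(1 − a) = -1/16223;  first 5 digits = (1, 0, 5, 7, 12)

v_13(a) = 2 ≥ 1, so the series converges in ℤ_13 to 1/(1 − a) = 1/(1 − 16224) = -1/16223. Expand this rational in ℤ_13: compute digits iteratively via d_i = x_i mod 13, x_{i+1} = (x_i − d_i)/13. The first 5 digits are (1, 0, 5, 7, 12).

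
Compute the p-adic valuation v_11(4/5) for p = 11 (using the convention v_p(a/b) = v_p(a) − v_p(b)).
v_11(4/5) = 0

Factor powers of 11 from the numerator and denominator of the reduced fraction: 4 = 11^0 · 4 and 5 = 11^0 · 5. Apply v_p(a/b) = v_p(a) − v_p(b): v_11(4/5) = 0 − 0 = 0.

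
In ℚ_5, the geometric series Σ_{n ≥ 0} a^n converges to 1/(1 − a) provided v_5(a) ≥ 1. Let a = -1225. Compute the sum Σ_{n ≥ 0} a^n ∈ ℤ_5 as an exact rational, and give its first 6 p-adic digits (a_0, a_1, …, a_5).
Σ a^n = 1/(1 − a) = 1/1226;  first 6 digits = (1, 0, 1, 0, 4, 4)

v_5(a) = 2 ≥ 1, so the series converges in ℤ_5 to 1/(1 − a) = 1/(1 − (-1225)) = 1/1226. Expand this rational in ℤ_5: compute digits iteratively via d_i = x_i mod 5, x_{i+1} = (x_i − d_i)/5. The first 6 digits are (1, 0, 1, 0, 4, 4).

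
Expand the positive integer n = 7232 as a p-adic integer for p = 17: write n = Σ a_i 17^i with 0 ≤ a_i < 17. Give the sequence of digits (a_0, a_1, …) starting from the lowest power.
(a_0, a_1, …) = (7, 0, 8, 1)

Repeated division by 17 gives the digits low-to-high: 7232 = 7 + 8·17^2 + 1·17^3. Digit sequence: (7, 0, 8, 1).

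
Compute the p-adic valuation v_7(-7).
v_7(-7) = 1

v_7(n) is the largest exponent k such that 7^k divides n. Factor out: -7 = -7^1 · 1. (Sign doesn't affect v_p.) So v_7(-7) = 1.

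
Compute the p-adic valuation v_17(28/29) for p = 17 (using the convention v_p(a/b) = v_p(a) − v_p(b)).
v_17(28/29) = 0

Factor powers of 17 from the numerator and denominator of the reduced fraction: 28 = 17^0 · 28 and 29 = 17^0 · 29. Apply v_p(a/b) = v_p(a) − v_p(b): v_17(28/29) = 0 − 0 = 0.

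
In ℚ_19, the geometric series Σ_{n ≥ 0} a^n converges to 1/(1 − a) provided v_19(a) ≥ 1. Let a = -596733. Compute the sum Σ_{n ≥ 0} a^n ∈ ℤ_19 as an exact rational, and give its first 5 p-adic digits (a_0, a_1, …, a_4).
Σ a^n = 1/(1 − a) = 1/596734;  first 5 digits = (1, 0, 0, 8, 14)

v_19(a) = 3 ≥ 1, so the series converges in ℤ_19 to 1/(1 − a) = 1/(1 − (-596733)) = 1/596734. Expand this rational in ℤ_19: compute digits iteratively via d_i = x_i mod 19, x_{i+1} = (x_i − d_i)/19. The first 5 digits are (1, 0, 0, 8, 14).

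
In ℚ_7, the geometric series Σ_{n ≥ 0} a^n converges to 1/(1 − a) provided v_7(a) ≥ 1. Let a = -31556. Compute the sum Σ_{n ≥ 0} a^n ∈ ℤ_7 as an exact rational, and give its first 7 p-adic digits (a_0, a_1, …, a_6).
Σ a^n = 1/(1 − a) = 1/31557;  first 7 digits = (1, 0, 0, 6, 0, 5, 0)

v_7(a) = 3 ≥ 1, so the series converges in ℤ_7 to 1/(1 − a) = 1/(1 − (-31556)) = 1/31557. Expand this rational in ℤ_7: compute digits iteratively via d_i = x_i mod 7, x_{i+1} = (x_i − d_i)/7. The first 7 digits are (1, 0, 0, 6, 0, 5, 0).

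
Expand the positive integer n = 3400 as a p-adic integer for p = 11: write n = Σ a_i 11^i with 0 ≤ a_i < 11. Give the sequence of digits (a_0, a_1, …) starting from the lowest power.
(a_0, a_1, …) = (1, 1, 6, 2)

Repeated division by 11 gives the digits low-to-high: 3400 = 1 + 1·11^1 + 6·11^2 + 2·11^3. Digit sequence: (1, 1, 6, 2).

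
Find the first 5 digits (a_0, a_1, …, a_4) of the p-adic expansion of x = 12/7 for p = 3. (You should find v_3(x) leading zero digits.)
(a_0, …, a_4) = (0, 1, 2, 1, 2)

v_3(12/7) = 1, so a_0 = ... = a_0 = 0. Factor out: x = 3^1 · u with u = 4/7 a unit in ℤ_3. Expand u iteratively via a_{v+i} = u_i mod 3, u_{i+1} = (u_i − a_{v+i})/3:
  u_0 = 4/7;  a_1 = 1;  u_1 = (u_0 − 1)/3 = -1/7
  u_1 = -1/7;  a_2 = 2;  u_2 = (u_1 − 2)/3 = -5/7
  u_2 = -5/7;  a_3 = 1;  u_3 = (u_2 − 1)/3 = -4/7
  u_3 = -4/7;  a_4 = 2;  u_4 = (u_3 − 2)/3 = -6/7
Digits: (0, 1, 2, 1, 2).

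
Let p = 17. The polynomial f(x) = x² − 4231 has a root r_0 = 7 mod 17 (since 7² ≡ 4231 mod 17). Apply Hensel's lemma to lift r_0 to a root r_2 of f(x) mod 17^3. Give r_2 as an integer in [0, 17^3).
r_2 = 4682 (mod 4913)

Hensel's recurrence: r_{i+1} = r_i − f(r_i)·(f′(r_i))^{-1} mod 17^{i+2}, with f′(x) = 2x. Iterate:
  r_0 = 7 (mod 17)
  r_1 = 58 (mod 289)
  r_2 = 4682 (mod 4913)
Final: r_2 = 4682, and one checks f(r_2) ≡ 0 mod 17^3.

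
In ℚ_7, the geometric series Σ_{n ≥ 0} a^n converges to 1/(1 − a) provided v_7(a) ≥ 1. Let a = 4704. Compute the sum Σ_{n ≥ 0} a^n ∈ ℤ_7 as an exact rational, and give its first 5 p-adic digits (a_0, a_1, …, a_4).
Σ a^n = 1/(1 − a) = -1/4703;  first 5 digits = (1, 0, 5, 6, 5)

v_7(a) = 2 ≥ 1, so the series converges in ℤ_7 to 1/(1 − a) = 1/(1 − 4704) = -1/4703. Expand this rational in ℤ_7: compute digits iteratively via d_i = x_i mod 7, x_{i+1} = (x_i − d_i)/7. The first 5 digits are (1, 0, 5, 6, 5).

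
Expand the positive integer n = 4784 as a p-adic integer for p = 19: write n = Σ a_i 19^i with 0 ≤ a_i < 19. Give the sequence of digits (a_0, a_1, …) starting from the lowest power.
(a_0, a_1, …) = (15, 4, 13)

Repeated division by 19 gives the digits low-to-high: 4784 = 15 + 4·19^1 + 13·19^2. Digit sequence: (15, 4, 13).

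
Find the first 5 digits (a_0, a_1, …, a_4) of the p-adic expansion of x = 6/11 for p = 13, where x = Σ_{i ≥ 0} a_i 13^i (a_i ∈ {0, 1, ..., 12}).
(a_0, …, a_4) = (10, 4, 2, 1, 7)

v_13(6/11) = 0 (numerator and denominator both coprime to 13), so x ∈ ℤ_13^×. Compute digits iteratively via a_i = x_i mod 13, x_{i+1} = (x_i − a_i)/13, with x_0 = x:
  x_0 = 6/11;  a_0 = 10;  x_1 = (x_0 − 10)/13 = -8/11
  x_1 = -8/11;  a_1 = 4;  x_2 = (x_1 − 4)/13 = -4/11
  x_2 = -4/11;  a_2 = 2;  x_3 = (x_2 − 2)/13 = -2/11
  x_3 = -2/11;  a_3 = 1;  x_4 = (x_3 − 1)/13 = -1/11
  x_4 = -1/11;  a_4 = 7;  x_5 = (x_4 − 7)/13 = -6/11
Digits: (10, 4, 2, 1, 7).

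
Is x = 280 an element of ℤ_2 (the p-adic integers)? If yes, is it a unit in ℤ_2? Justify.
x ∈ ℤ_2 but not a unit; v_2(x) = 3 > 0

ℤ_2 = {x ∈ ℚ_2 : v_2(x) ≥ 0} and ℤ_2^× = {x ∈ ℤ_2 : v_2(x) = 0}. Here v_2(280) = v_2(num) − v_2(den) = 3; compare against these criteria.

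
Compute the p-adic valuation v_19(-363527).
v_19(-363527) = 3

v_19(n) is the largest exponent k such that 19^k divides n. Factor out: -363527 = -19^3 · 53. (Sign doesn't affect v_p.) So v_19(-363527) = 3.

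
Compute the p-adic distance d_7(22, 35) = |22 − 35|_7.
d_7(22, 35) = 1

Step 1 — x − y = 22 − 35 = -13. Step 2 — v_7(-13) = 0 (factor: -13 = −(7^0 · 13); the sign does not affect v_p). Step 3 — |x − y|_7 = 7^{0} = 1.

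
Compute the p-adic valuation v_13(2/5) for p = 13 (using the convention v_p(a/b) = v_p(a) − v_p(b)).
v_13(2/5) = 0

Factor powers of 13 from the numerator and denominator of the reduced fraction: 2 = 13^0 · 2 and 5 = 13^0 · 5. Apply v_p(a/b) = v_p(a) − v_p(b): v_13(2/5) = 0 − 0 = 0.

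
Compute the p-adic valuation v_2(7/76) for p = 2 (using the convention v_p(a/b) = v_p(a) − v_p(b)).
v_2(7/76) = -2

Factor powers of 2 from the numerator and denominator of the reduced fraction: 7 = 2^0 · 7 and 76 = 2^2 · 19. Apply v_p(a/b) = v_p(a) − v_p(b): v_2(7/76) = 0 − 2 = -2.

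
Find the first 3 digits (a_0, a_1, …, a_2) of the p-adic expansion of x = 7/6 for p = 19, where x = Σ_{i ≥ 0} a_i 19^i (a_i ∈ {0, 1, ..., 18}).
(a_0, …, a_2) = (17, 15, 15)

v_19(7/6) = 0 (numerator and denominator both coprime to 19), so x ∈ ℤ_19^×. Compute digits iteratively via a_i = x_i mod 19, x_{i+1} = (x_i − a_i)/19, with x_0 = x:
  x_0 = 7/6;  a_0 = 17;  x_1 = (x_0 − 17)/19 = -5/6
  x_1 = -5/6;  a_1 = 15;  x_2 = (x_1 − 15)/19 = -5/6
  x_2 = -5/6;  a_2 = 15;  x_3 = (x_2 − 15)/19 = -5/6
Digits: (17, 15, 15).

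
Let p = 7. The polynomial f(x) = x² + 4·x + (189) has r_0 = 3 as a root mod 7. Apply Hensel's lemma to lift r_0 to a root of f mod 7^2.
r_1 = 31 (mod 49)

Hensel: r_{i+1} = r_i − f(r_i)·(f′(r_i))^{-1} mod 7^{i+2}, f′(x) = 2x + 4. Iterate:
  r_0 = 3 (mod 7)
  r_1 = 31 (mod 49)
Final: r = 31 satisfies f(r) ≡ 0 mod 7^2.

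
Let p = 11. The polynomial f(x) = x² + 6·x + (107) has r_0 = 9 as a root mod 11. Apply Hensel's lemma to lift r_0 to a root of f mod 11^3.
r_2 = 1219 (mod 1331)

Hensel: r_{i+1} = r_i − f(r_i)·(f′(r_i))^{-1} mod 11^{i+2}, f′(x) = 2x + 6. Iterate:
  r_0 = 9 (mod 11)
  r_1 = 9 (mod 121)
  r_2 = 1219 (mod 1331)
Final: r = 1219 satisfies f(r) ≡ 0 mod 11^3.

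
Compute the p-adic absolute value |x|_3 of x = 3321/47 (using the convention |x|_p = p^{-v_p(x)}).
|3321/47|_3 = 1/81

Step 1 — compute v_3(x) by factoring powers of 3 out of the numerator and denominator: v_3(3321/47) = 4. Step 2 — apply |x|_p = p^{-v_p(x)} = 3^{-4} = 1/81.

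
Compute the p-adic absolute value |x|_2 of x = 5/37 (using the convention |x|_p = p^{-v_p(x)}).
|5/37|_2 = 1

Step 1 — compute v_2(x) by factoring powers of 2 out of the numerator and denominator: v_2(5/37) = 0. Step 2 — apply |x|_p = p^{-v_p(x)} = 2^{0} = 1.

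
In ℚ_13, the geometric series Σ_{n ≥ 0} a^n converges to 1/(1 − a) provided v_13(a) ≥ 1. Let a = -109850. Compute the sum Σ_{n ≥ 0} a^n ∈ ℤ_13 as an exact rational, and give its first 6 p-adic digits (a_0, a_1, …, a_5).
Σ a^n = 1/(1 − a) = 1/109851;  first 6 digits = (1, 0, 0, 2, 9, 12)

v_13(a) = 3 ≥ 1, so the series converges in ℤ_13 to 1/(1 − a) = 1/(1 − (-109850)) = 1/109851. Expand this rational in ℤ_13: compute digits iteratively via d_i = x_i mod 13, x_{i+1} = (x_i − d_i)/13. The first 6 digits are (1, 0, 0, 2, 9, 12).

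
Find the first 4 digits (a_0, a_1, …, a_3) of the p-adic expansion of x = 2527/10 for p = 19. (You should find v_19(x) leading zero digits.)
(a_0, …, a_3) = (0, 0, 14, 5)

v_19(2527/10) = 2, so a_0 = ... = a_1 = 0. Factor out: x = 19^2 · u with u = 7/10 a unit in ℤ_19. Expand u iteratively via a_{v+i} = u_i mod 19, u_{i+1} = (u_i − a_{v+i})/19:
  u_0 = 7/10;  a_2 = 14;  u_1 = (u_0 − 14)/19 = -7/10
  u_1 = -7/10;  a_3 = 5;  u_2 = (u_1 − 5)/19 = -3/10
Digits: (0, 0, 14, 5).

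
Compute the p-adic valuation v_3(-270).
v_3(-270) = 3

v_3(n) is the largest exponent k such that 3^k divides n. Factor out: -270 = -3^3 · 10. (Sign doesn't affect v_p.) So v_3(-270) = 3.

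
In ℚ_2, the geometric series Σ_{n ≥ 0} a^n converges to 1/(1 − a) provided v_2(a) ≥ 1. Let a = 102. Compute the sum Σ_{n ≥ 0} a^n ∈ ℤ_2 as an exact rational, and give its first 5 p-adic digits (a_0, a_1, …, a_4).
Σ a^n = 1/(1 − a) = -1/101;  first 5 digits = (1, 1, 0, 0, 1)

v_2(a) = 1 ≥ 1, so the series converges in ℤ_2 to 1/(1 − a) = 1/(1 − 102) = -1/101. Expand this rational in ℤ_2: compute digits iteratively via d_i = x_i mod 2, x_{i+1} = (x_i − d_i)/2. The first 5 digits are (1, 1, 0, 0, 1).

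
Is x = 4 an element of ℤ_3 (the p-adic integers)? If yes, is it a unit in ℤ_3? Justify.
x ∈ ℤ_3^× (unit); v_3(x) = 0

ℤ_3 = {x ∈ ℚ_3 : v_3(x) ≥ 0} and ℤ_3^× = {x ∈ ℤ_3 : v_3(x) = 0}. Here v_3(4) = v_3(num) − v_3(den) = 0; compare against these criteria.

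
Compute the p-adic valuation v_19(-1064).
v_19(-1064) = 1

v_19(n) is the largest exponent k such that 19^k divides n. Factor out: -1064 = -19^1 · 56. (Sign doesn't affect v_p.) So v_19(-1064) = 1.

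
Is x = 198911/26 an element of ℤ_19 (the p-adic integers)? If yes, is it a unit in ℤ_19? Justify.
x ∈ ℤ_19 but not a unit; v_19(x) = 3 > 0

ℤ_19 = {x ∈ ℚ_19 : v_19(x) ≥ 0} and ℤ_19^× = {x ∈ ℤ_19 : v_19(x) = 0}. Here v_19(198911/26) = v_19(num) − v_19(den) = 3; compare against these criteria.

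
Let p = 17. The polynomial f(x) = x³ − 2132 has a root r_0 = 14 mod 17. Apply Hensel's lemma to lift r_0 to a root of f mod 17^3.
r_2 = 3363 (mod 4913)

Hensel: r_{i+1} = r_i − f(r_i)/f′(r_i) mod 17^{i+2}, where f′(x) = 3x². Iterate:
  r_0 = 14 (mod 17)
  r_1 = 184 (mod 289)
  r_2 = 3363 (mod 4913)
Final: r = 3363 with f(r) ≡ 0 mod 17^3.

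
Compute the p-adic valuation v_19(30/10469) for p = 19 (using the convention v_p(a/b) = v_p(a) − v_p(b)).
v_19(30/10469) = -2

Factor powers of 19 from the numerator and denominator of the reduced fraction: 30 = 19^0 · 30 and 10469 = 19^2 · 29. Apply v_p(a/b) = v_p(a) − v_p(b): v_19(30/10469) = 0 − 2 = -2.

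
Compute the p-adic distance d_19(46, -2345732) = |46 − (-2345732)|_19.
d_19(46, -2345732) = 1/130321

Step 1 — x − y = 46 − (-2345732) = 2345778. Step 2 — v_19(2345778) = 4 (factor: 2345778 = (19^4 · 18); the sign does not affect v_p). Step 3 — |x − y|_19 = 19^{-4} = 1/130321.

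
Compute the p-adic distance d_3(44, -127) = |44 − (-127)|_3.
d_3(44, -127) = 1/9

Step 1 — x − y = 44 − (-127) = 171. Step 2 — v_3(171) = 2 (factor: 171 = (3^2 · 19); the sign does not affect v_p). Step 3 — |x − y|_3 = 3^{-2} = 1/9.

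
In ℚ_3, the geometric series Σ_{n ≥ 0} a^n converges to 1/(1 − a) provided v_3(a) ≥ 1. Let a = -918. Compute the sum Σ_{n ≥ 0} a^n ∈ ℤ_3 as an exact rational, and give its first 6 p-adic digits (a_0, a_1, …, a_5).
Σ a^n = 1/(1 − a) = 1/919;  first 6 digits = (1, 0, 0, 2, 0, 2)

v_3(a) = 3 ≥ 1, so the series converges in ℤ_3 to 1/(1 − a) = 1/(1 − (-918)) = 1/919. Expand this rational in ℤ_3: compute digits iteratively via d_i = x_i mod 3, x_{i+1} = (x_i − d_i)/3. The first 6 digits are (1, 0, 0, 2, 0, 2).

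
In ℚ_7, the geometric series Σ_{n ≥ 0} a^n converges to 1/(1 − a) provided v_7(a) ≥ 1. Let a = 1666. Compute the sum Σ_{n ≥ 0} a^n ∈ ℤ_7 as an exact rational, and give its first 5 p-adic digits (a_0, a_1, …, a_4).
Σ a^n = 1/(1 − a) = -1/1665;  first 5 digits = (1, 0, 6, 4, 1)

v_7(a) = 2 ≥ 1, so the series converges in ℤ_7 to 1/(1 − a) = 1/(1 − 1666) = -1/1665. Expand this rational in ℤ_7: compute digits iteratively via d_i = x_i mod 7, x_{i+1} = (x_i − d_i)/7. The first 5 digits are (1, 0, 6, 4, 1).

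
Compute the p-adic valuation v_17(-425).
v_17(-425) = 1

v_17(n) is the largest exponent k such that 17^k divides n. Factor out: -425 = -17^1 · 25. (Sign doesn't affect v_p.) So v_17(-425) = 1.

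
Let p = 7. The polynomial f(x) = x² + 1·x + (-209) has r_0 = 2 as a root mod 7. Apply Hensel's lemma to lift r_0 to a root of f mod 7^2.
r_1 = 23 (mod 49)

Hensel: r_{i+1} = r_i − f(r_i)·(f′(r_i))^{-1} mod 7^{i+2}, f′(x) = 2x + 1. Iterate:
  r_0 = 2 (mod 7)
  r_1 = 23 (mod 49)
Final: r = 23 satisfies f(r) ≡ 0 mod 7^2.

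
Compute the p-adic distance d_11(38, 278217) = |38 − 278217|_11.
d_11(38, 278217) = 1/14641

Step 1 — x − y = 38 − 278217 = -278179. Step 2 — v_11(-278179) = 4 (factor: -278179 = −(11^4 · 19); the sign does not affect v_p). Step 3 — |x − y|_11 = 11^{-4} = 1/14641.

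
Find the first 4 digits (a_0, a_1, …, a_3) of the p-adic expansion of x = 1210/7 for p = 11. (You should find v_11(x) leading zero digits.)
(a_0, …, a_3) = (0, 0, 3, 3)

v_11(1210/7) = 2, so a_0 = ... = a_1 = 0. Factor out: x = 11^2 · u with u = 10/7 a unit in ℤ_11. Expand u iteratively via a_{v+i} = u_i mod 11, u_{i+1} = (u_i − a_{v+i})/11:
  u_0 = 10/7;  a_2 = 3;  u_1 = (u_0 − 3)/11 = -1/7
  u_1 = -1/7;  a_3 = 3;  u_2 = (u_1 − 3)/11 = -2/7
Digits: (0, 0, 3, 3).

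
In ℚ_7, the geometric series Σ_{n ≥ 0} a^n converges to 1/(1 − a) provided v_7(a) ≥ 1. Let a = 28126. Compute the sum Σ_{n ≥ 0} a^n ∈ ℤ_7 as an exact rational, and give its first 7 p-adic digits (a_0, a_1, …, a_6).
Σ a^n = 1/(1 − a) = -1/28125;  first 7 digits = (1, 0, 0, 5, 4, 1, 4)

v_7(a) = 3 ≥ 1, so the series converges in ℤ_7 to 1/(1 − a) = 1/(1 − 28126) = -1/28125. Expand this rational in ℤ_7: compute digits iteratively via d_i = x_i mod 7, x_{i+1} = (x_i − d_i)/7. The first 7 digits are (1, 0, 0, 5, 4, 1, 4).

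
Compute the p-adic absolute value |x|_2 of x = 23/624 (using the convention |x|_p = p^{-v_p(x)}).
|23/624|_2 = 16

Step 1 — compute v_2(x) by factoring powers of 2 out of the numerator and denominator: v_2(23/624) = -4. Step 2 — apply |x|_p = p^{-v_p(x)} = 2^{4} = 16.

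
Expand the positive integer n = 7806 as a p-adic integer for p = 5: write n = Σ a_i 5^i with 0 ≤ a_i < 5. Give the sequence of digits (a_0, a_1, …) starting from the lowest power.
(a_0, a_1, …) = (1, 1, 2, 2, 2, 2)

Repeated division by 5 gives the digits low-to-high: 7806 = 1 + 1·5^1 + 2·5^2 + 2·5^3 + 2·5^4 + 2·5^5. Digit sequence: (1, 1, 2, 2, 2, 2).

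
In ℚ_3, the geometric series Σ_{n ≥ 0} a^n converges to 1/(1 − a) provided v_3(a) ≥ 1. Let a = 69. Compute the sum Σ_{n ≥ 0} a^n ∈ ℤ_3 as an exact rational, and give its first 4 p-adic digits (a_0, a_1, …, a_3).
Σ a^n = 1/(1 − a) = -1/68;  first 4 digits = (1, 2, 2, 0)

v_3(a) = 1 ≥ 1, so the series converges in ℤ_3 to 1/(1 − a) = 1/(1 − 69) = -1/68. Expand this rational in ℤ_3: compute digits iteratively via d_i = x_i mod 3, x_{i+1} = (x_i − d_i)/3. The first 4 digits are (1, 2, 2, 0).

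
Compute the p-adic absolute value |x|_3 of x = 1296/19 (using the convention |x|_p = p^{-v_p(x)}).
|1296/19|_3 = 1/81

Step 1 — compute v_3(x) by factoring powers of 3 out of the numerator and denominator: v_3(1296/19) = 4. Step 2 — apply |x|_p = p^{-v_p(x)} = 3^{-4} = 1/81.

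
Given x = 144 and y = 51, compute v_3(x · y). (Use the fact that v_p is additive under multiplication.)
v_3(7344) = 3

v_p(x) = 2 (factor: 144 = 3^2 · 16); v_p(y) = 1 (factor: 51 = 3^1 · 17). Additivity: v_p(xy) = v_p(x) + v_p(y) = 2 + 1 = 3. (Direct check: xy = 7344 = 3^3 · (272).)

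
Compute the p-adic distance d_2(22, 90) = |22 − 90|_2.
d_2(22, 90) = 1/4

Step 1 — x − y = 22 − 90 = -68. Step 2 — v_2(-68) = 2 (factor: -68 = −(2^2 · 17); the sign does not affect v_p). Step 3 — |x − y|_2 = 2^{-2} = 1/4.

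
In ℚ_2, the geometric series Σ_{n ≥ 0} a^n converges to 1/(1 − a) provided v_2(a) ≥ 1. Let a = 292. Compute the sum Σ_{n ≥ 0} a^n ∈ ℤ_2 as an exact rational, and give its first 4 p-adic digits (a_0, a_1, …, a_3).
Σ a^n = 1/(1 − a) = -1/291;  first 4 digits = (1, 0, 1, 0)

v_2(a) = 2 ≥ 1, so the series converges in ℤ_2 to 1/(1 − a) = 1/(1 − 292) = -1/291. Expand this rational in ℤ_2: compute digits iteratively via d_i = x_i mod 2, x_{i+1} = (x_i − d_i)/2. The first 4 digits are (1, 0, 1, 0).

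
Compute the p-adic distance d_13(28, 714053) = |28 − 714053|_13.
d_13(28, 714053) = 1/28561

Step 1 — x − y = 28 − 714053 = -714025. Step 2 — v_13(-714025) = 4 (factor: -714025 = −(13^4 · 25); the sign does not affect v_p). Step 3 — |x − y|_13 = 13^{-4} = 1/28561.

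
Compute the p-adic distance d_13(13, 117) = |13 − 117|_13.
d_13(13, 117) = 1/13

Step 1 — x − y = 13 − 117 = -104. Step 2 — v_13(-104) = 1 (factor: -104 = −(13^1 · 8); the sign does not affect v_p). Step 3 — |x − y|_13 = 13^{-1} = 1/13.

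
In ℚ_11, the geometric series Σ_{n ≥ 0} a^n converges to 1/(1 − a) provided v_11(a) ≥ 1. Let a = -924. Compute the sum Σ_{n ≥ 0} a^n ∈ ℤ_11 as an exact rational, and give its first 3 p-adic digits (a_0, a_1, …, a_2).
Σ a^n = 1/(1 − a) = 1/925;  first 3 digits = (1, 4, 8)

v_11(a) = 1 ≥ 1, so the series converges in ℤ_11 to 1/(1 − a) = 1/(1 − (-924)) = 1/925. Expand this rational in ℤ_11: compute digits iteratively via d_i = x_i mod 11, x_{i+1} = (x_i − d_i)/11. The first 3 digits are (1, 4, 8).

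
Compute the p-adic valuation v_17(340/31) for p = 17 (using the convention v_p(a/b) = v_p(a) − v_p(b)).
v_17(340/31) = 1

Factor powers of 17 from the numerator and denominator of the reduced fraction: 340 = 17^1 · 20 and 31 = 17^0 · 31. Apply v_p(a/b) = v_p(a) − v_p(b): v_17(340/31) = 1 − 0 = 1.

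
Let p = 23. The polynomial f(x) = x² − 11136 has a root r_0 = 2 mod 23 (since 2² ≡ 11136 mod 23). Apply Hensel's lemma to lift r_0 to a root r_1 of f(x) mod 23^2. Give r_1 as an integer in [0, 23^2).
r_1 = 140 (mod 529)

Hensel's recurrence: r_{i+1} = r_i − f(r_i)·(f′(r_i))^{-1} mod 23^{i+2}, with f′(x) = 2x. Iterate:
  r_0 = 2 (mod 23)
  r_1 = 140 (mod 529)
Final: r_1 = 140, and one checks f(r_1) ≡ 0 mod 23^2.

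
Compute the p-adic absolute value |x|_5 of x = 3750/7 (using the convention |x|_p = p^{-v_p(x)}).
|3750/7|_5 = 1/625

Step 1 — compute v_5(x) by factoring powers of 5 out of the numerator and denominator: v_5(3750/7) = 4. Step 2 — apply |x|_p = p^{-v_p(x)} = 5^{-4} = 1/625.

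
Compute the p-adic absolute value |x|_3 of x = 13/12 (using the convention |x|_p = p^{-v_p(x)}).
|13/12|_3 = 3

Step 1 — compute v_3(x) by factoring powers of 3 out of the numerator and denominator: v_3(13/12) = -1. Step 2 — apply |x|_p = p^{-v_p(x)} = 3^{1} = 3.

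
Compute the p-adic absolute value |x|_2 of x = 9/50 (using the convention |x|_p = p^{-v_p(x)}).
|9/50|_2 = 2

Step 1 — compute v_2(x) by factoring powers of 2 out of the numerator and denominator: v_2(9/50) = -1. Step 2 — apply |x|_p = p^{-v_p(x)} = 2^{1} = 2.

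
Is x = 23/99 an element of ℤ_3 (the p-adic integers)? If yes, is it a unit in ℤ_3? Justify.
x ∉ ℤ_3 (v_3(x) = -2 < 0)

ℤ_3 = {x ∈ ℚ_3 : v_3(x) ≥ 0} and ℤ_3^× = {x ∈ ℤ_3 : v_3(x) = 0}. Here v_3(23/99) = v_3(num) − v_3(den) = -2; compare against these criteria.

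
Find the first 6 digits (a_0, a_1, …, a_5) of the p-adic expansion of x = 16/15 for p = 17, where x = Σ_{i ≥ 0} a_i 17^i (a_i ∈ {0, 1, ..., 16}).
(a_0, …, a_5) = (9, 12, 14, 15, 7, 12)

v_17(16/15) = 0 (numerator and denominator both coprime to 17), so x ∈ ℤ_17^×. Compute digits iteratively via a_i = x_i mod 17, x_{i+1} = (x_i − a_i)/17, with x_0 = x:
  x_0 = 16/15;  a_0 = 9;  x_1 = (x_0 − 9)/17 = -7/15
  x_1 = -7/15;  a_1 = 12;  x_2 = (x_1 − 12)/17 = -11/15
  x_2 = -11/15;  a_2 = 14;  x_3 = (x_2 − 14)/17 = -13/15
  x_3 = -13/15;  a_3 = 15;  x_4 = (x_3 − 15)/17 = -14/15
  x_4 = -14/15;  a_4 = 7;  x_5 = (x_4 − 7)/17 = -7/15
  x_5 = -7/15;  a_5 = 12;  x_6 = (x_5 − 12)/17 = -11/15
Digits: (9, 12, 14, 15, 7, 12).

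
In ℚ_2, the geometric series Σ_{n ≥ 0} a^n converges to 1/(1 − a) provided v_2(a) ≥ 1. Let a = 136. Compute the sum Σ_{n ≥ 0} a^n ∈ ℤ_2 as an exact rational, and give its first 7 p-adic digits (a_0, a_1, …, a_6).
Σ a^n = 1/(1 − a) = -1/135;  first 7 digits = (1, 0, 0, 1, 0, 0, 1)

v_2(a) = 3 ≥ 1, so the series converges in ℤ_2 to 1/(1 − a) = 1/(1 − 136) = -1/135. Expand this rational in ℤ_2: compute digits iteratively via d_i = x_i mod 2, x_{i+1} = (x_i − d_i)/2. The first 7 digits are (1, 0, 0, 1, 0, 0, 1).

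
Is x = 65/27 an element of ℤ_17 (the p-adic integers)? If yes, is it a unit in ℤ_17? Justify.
x ∈ ℤ_17^× (unit); v_17(x) = 0

ℤ_17 = {x ∈ ℚ_17 : v_17(x) ≥ 0} and ℤ_17^× = {x ∈ ℤ_17 : v_17(x) = 0}. Here v_17(65/27) = v_17(num) − v_17(den) = 0; compare against these criteria.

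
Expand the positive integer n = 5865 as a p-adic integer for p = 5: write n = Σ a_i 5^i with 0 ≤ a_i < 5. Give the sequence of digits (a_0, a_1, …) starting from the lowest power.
(a_0, a_1, …) = (0, 3, 4, 1, 4, 1)

Repeated division by 5 gives the digits low-to-high: 5865 = 3·5^1 + 4·5^2 + 1·5^3 + 4·5^4 + 1·5^5. Digit sequence: (0, 3, 4, 1, 4, 1).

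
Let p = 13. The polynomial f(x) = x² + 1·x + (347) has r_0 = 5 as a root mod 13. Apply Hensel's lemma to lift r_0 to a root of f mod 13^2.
r_1 = 109 (mod 169)

Hensel: r_{i+1} = r_i − f(r_i)·(f′(r_i))^{-1} mod 13^{i+2}, f′(x) = 2x + 1. Iterate:
  r_0 = 5 (mod 13)
  r_1 = 109 (mod 169)
Final: r = 109 satisfies f(r) ≡ 0 mod 13^2.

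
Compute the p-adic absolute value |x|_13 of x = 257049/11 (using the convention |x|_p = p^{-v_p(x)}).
|257049/11|_13 = 1/28561

Step 1 — compute v_13(x) by factoring powers of 13 out of the numerator and denominator: v_13(257049/11) = 4. Step 2 — apply |x|_p = p^{-v_p(x)} = 13^{-4} = 1/28561.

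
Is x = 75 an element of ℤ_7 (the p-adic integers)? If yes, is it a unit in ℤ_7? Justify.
x ∈ ℤ_7^× (unit); v_7(x) = 0

ℤ_7 = {x ∈ ℚ_7 : v_7(x) ≥ 0} and ℤ_7^× = {x ∈ ℤ_7 : v_7(x) = 0}. Here v_7(75) = v_7(num) − v_7(den) = 0; compare against these criteria.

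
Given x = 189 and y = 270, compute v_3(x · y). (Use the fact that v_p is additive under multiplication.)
v_3(51030) = 6

v_p(x) = 3 (factor: 189 = 3^3 · 7); v_p(y) = 3 (factor: 270 = 3^3 · 10). Additivity: v_p(xy) = v_p(x) + v_p(y) = 3 + 3 = 6. (Direct check: xy = 51030 = 3^6 · (70).)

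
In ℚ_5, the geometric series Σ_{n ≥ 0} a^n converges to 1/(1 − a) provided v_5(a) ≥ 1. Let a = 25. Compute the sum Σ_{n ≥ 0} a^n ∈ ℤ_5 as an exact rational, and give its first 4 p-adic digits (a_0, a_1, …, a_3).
Σ a^n = 1/(1 − a) = -1/24;  first 4 digits = (1, 0, 1, 0)

v_5(a) = 2 ≥ 1, so the series converges in ℤ_5 to 1/(1 − a) = 1/(1 − 25) = -1/24. Expand this rational in ℤ_5: compute digits iteratively via d_i = x_i mod 5, x_{i+1} = (x_i − d_i)/5. The first 4 digits are (1, 0, 1, 0).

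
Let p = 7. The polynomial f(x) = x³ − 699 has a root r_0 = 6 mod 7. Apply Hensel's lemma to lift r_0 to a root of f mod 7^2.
r_1 = 20 (mod 49)

Hensel: r_{i+1} = r_i − f(r_i)/f′(r_i) mod 7^{i+2}, where f′(x) = 3x². Iterate:
  r_0 = 6 (mod 7)
  r_1 = 20 (mod 49)
Final: r = 20 with f(r) ≡ 0 mod 7^2.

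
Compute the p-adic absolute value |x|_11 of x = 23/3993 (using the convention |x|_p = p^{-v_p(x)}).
|23/3993|_11 = 1331

Step 1 — compute v_11(x) by factoring powers of 11 out of the numerator and denominator: v_11(23/3993) = -3. Step 2 — apply |x|_p = p^{-v_p(x)} = 11^{3} = 1331.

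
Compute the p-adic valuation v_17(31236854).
v_17(31236854) = 5

v_17(n) is the largest exponent k such that 17^k divides n. Factor out: 31236854 = 17^5 · 22. (Sign doesn't affect v_p.) So v_17(31236854) = 5.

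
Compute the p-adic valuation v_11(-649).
v_11(-649) = 1

v_11(n) is the largest exponent k such that 11^k divides n. Factor out: -649 = -11^1 · 59. (Sign doesn't affect v_p.) So v_11(-649) = 1.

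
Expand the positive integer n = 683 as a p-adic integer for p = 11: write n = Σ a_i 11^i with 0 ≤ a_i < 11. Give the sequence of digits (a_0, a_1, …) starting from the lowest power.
(a_0, a_1, …) = (1, 7, 5)

Repeated division by 11 gives the digits low-to-high: 683 = 1 + 7·11^1 + 5·11^2. Digit sequence: (1, 7, 5).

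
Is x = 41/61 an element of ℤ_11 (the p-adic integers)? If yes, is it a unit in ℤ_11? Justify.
x ∈ ℤ_11^× (unit); v_11(x) = 0

ℤ_11 = {x ∈ ℚ_11 : v_11(x) ≥ 0} and ℤ_11^× = {x ∈ ℤ_11 : v_11(x) = 0}. Here v_11(41/61) = v_11(num) − v_11(den) = 0; compare against these criteria.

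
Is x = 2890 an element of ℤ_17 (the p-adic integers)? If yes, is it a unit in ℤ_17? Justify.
x ∈ ℤ_17 but not a unit; v_17(x) = 2 > 0

ℤ_17 = {x ∈ ℚ_17 : v_17(x) ≥ 0} and ℤ_17^× = {x ∈ ℤ_17 : v_17(x) = 0}. Here v_17(2890) = v_17(num) − v_17(den) = 2; compare against these criteria.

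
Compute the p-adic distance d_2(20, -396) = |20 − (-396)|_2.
d_2(20, -396) = 1/32

Step 1 — x − y = 20 − (-396) = 416. Step 2 — v_2(416) = 5 (factor: 416 = (2^5 · 13); the sign does not affect v_p). Step 3 — |x − y|_2 = 2^{-5} = 1/32.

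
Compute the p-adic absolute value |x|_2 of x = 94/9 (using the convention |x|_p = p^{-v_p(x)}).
|94/9|_2 = 1/2

Step 1 — compute v_2(x) by factoring powers of 2 out of the numerator and denominator: v_2(94/9) = 1. Step 2 — apply |x|_p = p^{-v_p(x)} = 2^{-1} = 1/2.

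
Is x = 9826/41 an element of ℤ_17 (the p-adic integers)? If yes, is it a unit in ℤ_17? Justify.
x ∈ ℤ_17 but not a unit; v_17(x) = 3 > 0

ℤ_17 = {x ∈ ℚ_17 : v_17(x) ≥ 0} and ℤ_17^× = {x ∈ ℤ_17 : v_17(x) = 0}. Here v_17(9826/41) = v_17(num) − v_17(den) = 3; compare against these criteria.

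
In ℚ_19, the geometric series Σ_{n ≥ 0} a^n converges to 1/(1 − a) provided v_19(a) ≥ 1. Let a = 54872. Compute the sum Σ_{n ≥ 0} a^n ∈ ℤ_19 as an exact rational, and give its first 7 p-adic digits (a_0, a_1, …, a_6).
Σ a^n = 1/(1 − a) = -1/54871;  first 7 digits = (1, 0, 0, 8, 0, 0, 7)

v_19(a) = 3 ≥ 1, so the series converges in ℤ_19 to 1/(1 − a) = 1/(1 − 54872) = -1/54871. Expand this rational in ℤ_19: compute digits iteratively via d_i = x_i mod 19, x_{i+1} = (x_i − d_i)/19. The first 7 digits are (1, 0, 0, 8, 0, 0, 7).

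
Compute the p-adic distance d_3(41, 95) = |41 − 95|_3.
d_3(41, 95) = 1/27

Step 1 — x − y = 41 − 95 = -54. Step 2 — v_3(-54) = 3 (factor: -54 = −(3^3 · 2); the sign does not affect v_p). Step 3 — |x − y|_3 = 3^{-3} = 1/27.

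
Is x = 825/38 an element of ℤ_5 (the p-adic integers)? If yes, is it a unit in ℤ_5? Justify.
x ∈ ℤ_5 but not a unit; v_5(x) = 2 > 0

ℤ_5 = {x ∈ ℚ_5 : v_5(x) ≥ 0} and ℤ_5^× = {x ∈ ℤ_5 : v_5(x) = 0}. Here v_5(825/38) = v_5(num) − v_5(den) = 2; compare against these criteria.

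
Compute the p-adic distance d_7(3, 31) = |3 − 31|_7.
d_7(3, 31) = 1/7

Step 1 — x − y = 3 − 31 = -28. Step 2 — v_7(-28) = 1 (factor: -28 = −(7^1 · 4); the sign does not affect v_p). Step 3 — |x − y|_7 = 7^{-1} = 1/7.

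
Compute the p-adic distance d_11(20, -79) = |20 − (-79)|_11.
d_11(20, -79) = 1/11

Step 1 — x − y = 20 − (-79) = 99. Step 2 — v_11(99) = 1 (factor: 99 = (11^1 · 9); the sign does not affect v_p). Step 3 — |x − y|_11 = 11^{-1} = 1/11.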